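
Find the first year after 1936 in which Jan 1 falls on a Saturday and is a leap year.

1944

Jan 1 advances by 2 weekdays after a leap year and by 1 after a common year.
1936: Jan 1 is Wednesday (leap).
1937: Friday
1938: Saturday
1939: Sunday
1940: Monday (leap)
1941: Wednesday
1942: Thursday
1943: Friday
1944: Saturday (leap)
1944 begins on a Saturday and is a leap year.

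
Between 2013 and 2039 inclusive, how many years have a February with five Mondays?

February has 28 days (29 in leap years); it has five Mondays when Monday falls among the first (month-length − 28) days — i.e. when February 1 is Monday in a leap year (never in a common year).
February 1 by year: 2013:Fri 2014:Sat 2015:Sun 2016:Mon✓ 2017:Wed 2018:Thu 2019:Fri 2020:Sat 2021:Mon 2022:Tue 2023:Wed 2024:Thu 2025:Sat 2026:Sun 2027:Mon 2028:Tue 2029:Thu 2030:Fri 2031:Sat 2032:Sun 2033:Tue 2034:Wed 2035:Thu 2036:Fri 2037:Sun 2038:Mon 2039:Tue
Years with five Mondays: 2016 → 1.

1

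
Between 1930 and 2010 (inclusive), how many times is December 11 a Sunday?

11

Track December 11's weekday year by year (advancing +1, or +2 across a Feb 29):
  1930: Thu  1931: Fri (+1)  1932: Sun (+2) ✓  1933: Mon (+1)  1934: Tue (+1)
  1935: Wed (+1)  1936: Fri (+2)  1937: Sat (+1)  1938: Sun (+1) ✓  1939: Mon (+1)
  1940: Wed (+2)  1941: Thu (+1)  1942: Fri (+1)  1943: Sat (+1)  … (53 more years) …
  1997: Thu (+1)  1998: Fri (+1)  1999: Sat (+1)  2000: Mon (+2)  2001: Tue (+1)
  2002: Wed (+1)  2003: Thu (+1)  2004: Sat (+2)  2005: Sun (+1) ✓  2006: Mon (+1)
  2007: Tue (+1)  2008: Thu (+2)  2009: Fri (+1)  2010: Sat (+1)
Sunday years: 1932, 1938, 1949, 1955, 1960, 1966, 1977, 1983, 1988, 1994, 2005 — 11 in total.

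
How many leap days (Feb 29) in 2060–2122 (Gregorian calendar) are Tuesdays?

1

Leap years in 2060–2122: 15 of them.
Feb 29 weekday advances by 5 (mod 7) from one leap year to the next four years later (or differs when a century non-leap intervenes).
Leap-day weekdays: 2060:Sun 2064:Fri 2068:Wed 2072:Mon 2076:Sat 2080:Thu 2084:Tue✓ 2088:Sun 2092:Fri 2096:Wed 2104:Fri 2108:Wed 2112:Mon 2116:Sat 2120:Thu
Tuesday: 2084 → 1.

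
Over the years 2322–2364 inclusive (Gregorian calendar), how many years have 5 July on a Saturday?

Track 5 July's weekday year by year (advancing +1, or +2 across a Feb 29):
  2322: Wed  2323: Thu (+1)  2324: Sat (+2) ✓  2325: Sun (+1)  2326: Mon (+1)
  2327: Tue (+1)  2328: Thu (+2)  2329: Fri (+1)  2330: Sat (+1) ✓  2331: Sun (+1)
  2332: Tue (+2)  2333: Wed (+1)  2334: Thu (+1)  2335: Fri (+1)  … (15 more years) …
  2351: Thu (+1)  2352: Sat (+2) ✓  2353: Sun (+1)  2354: Mon (+1)  2355: Tue (+1)
  2356: Thu (+2)  2357: Fri (+1)  2358: Sat (+1) ✓  2359: Sun (+1)  2360: Tue (+2)
  2361: Wed (+1)  2362: Thu (+1)  2363: Fri (+1)  2364: Sun (+2)
Saturday years: 2324, 2330, 2341, 2347, 2352, 2358 — 6 in total.

6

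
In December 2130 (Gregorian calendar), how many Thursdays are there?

4

December 2130 has 31 days and begins on Friday.
The first Thursday is December 7.
Thursdays fall on 7, 14, 21, 28 — that's 4.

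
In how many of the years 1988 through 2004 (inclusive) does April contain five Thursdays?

5

April has 30 days; it has five Thursdays when Thursday falls among the first (month-length − 28) days — i.e. when April 1 is one of Thursday/Wednesday.
April 1 by year: 1988:Fri 1989:Sat 1990:Sun 1991:Mon 1992:Wed✓ 1993:Thu✓ 1994:Fri 1995:Sat 1996:Mon 1997:Tue 1998:Wed✓ 1999:Thu✓ 2000:Sat 2001:Sun 2002:Mon 2003:Tue 2004:Thu✓
Years with five Thursdays: 1992, 1993, 1998, 1999, 2004 → 5.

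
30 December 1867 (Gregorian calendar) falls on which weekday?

Monday

January 1, 1867 is a Tuesday.
December 30 is day 364 of the year, i.e. 363 days after Jan 1.
363 mod 7 = 6, so advance 6 weekdays from Tuesday: Monday.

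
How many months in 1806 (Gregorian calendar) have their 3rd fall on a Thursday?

Check the 3rd of each month of 1806: Jan 3: Fri, Feb 3: Mon, Mar 3: Mon, Apr 3: Thu, May 3: Sat, Jun 3: Tue, Jul 3: Thu, Aug 3: Sun, Sep 3: Wed, Oct 3: Fri, Nov 3: Mon, Dec 3: Wed.
Thursday occurs in April, July — 2 months.

2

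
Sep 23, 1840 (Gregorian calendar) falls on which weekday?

January 1, 1840 is a Wednesday.
September 23 is day 267 of the year, i.e. 266 days after Jan 1.
266 mod 7 = 0, so advance 0 weekdays from Wednesday: Wednesday.

Wednesday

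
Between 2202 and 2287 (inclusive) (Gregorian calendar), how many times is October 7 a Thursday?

13

Track October 7's weekday year by year (advancing +1, or +2 across a Feb 29):
  2202: Thu ✓  2203: Fri (+1)  2204: Sun (+2)  2205: Mon (+1)  2206: Tue (+1)
  2207: Wed (+1)  2208: Fri (+2)  2209: Sat (+1)  2210: Sun (+1)  2211: Mon (+1)
  2212: Wed (+2)  2213: Thu (+1) ✓  2214: Fri (+1)  2215: Sat (+1)  … (58 more years) …
  2274: Wed (+1)  2275: Thu (+1) ✓  2276: Sat (+2)  2277: Sun (+1)  2278: Mon (+1)
  2279: Tue (+1)  2280: Thu (+2) ✓  2281: Fri (+1)  2282: Sat (+1)  2283: Sun (+1)
  2284: Tue (+2)  2285: Wed (+1)  2286: Thu (+1) ✓  2287: Fri (+1)
Thursday years: 2202, 2213, 2219, 2224, 2230, 2241, 2247, 2252, 2258, 2269, 2275, 2280, 2286 — 13 in total.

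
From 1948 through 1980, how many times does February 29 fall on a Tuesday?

Leap years in 1948–1980: 9 of them.
Feb 29 weekday advances by 5 (mod 7) from one leap year to the next four years later (or differs when a century non-leap intervenes).
Leap-day weekdays: 1948:Sun 1952:Fri 1956:Wed 1960:Mon 1964:Sat 1968:Thu 1972:Tue✓ 1976:Sun 1980:Fri
Tuesday: 1972 → 1.

1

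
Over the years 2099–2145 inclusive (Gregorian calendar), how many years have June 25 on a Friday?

Track June 25's weekday year by year (advancing +1, or +2 across a Feb 29):
  2099: Thu  2100: Fri (+1) ✓  2101: Sat (+1)  2102: Sun (+1)  2103: Mon (+1)
  2104: Wed (+2)  2105: Thu (+1)  2106: Fri (+1) ✓  2107: Sat (+1)  2108: Mon (+2)
  2109: Tue (+1)  2110: Wed (+1)  2111: Thu (+1)  2112: Sat (+2)  … (19 more years) …
  2132: Wed (+2)  2133: Thu (+1)  2134: Fri (+1) ✓  2135: Sat (+1)  2136: Mon (+2)
  2137: Tue (+1)  2138: Wed (+1)  2139: Thu (+1)  2140: Sat (+2)  2141: Sun (+1)
  2142: Mon (+1)  2143: Tue (+1)  2144: Thu (+2)  2145: Fri (+1) ✓
Friday years: 2100, 2106, 2117, 2123, 2128, 2134, 2145 — 7 in total.

7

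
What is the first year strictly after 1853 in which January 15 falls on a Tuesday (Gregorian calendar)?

From one year to the next, a fixed date's weekday advances by 1, or by 2 when a Feb 29 lies between the two dates.
1853: January 15 is Saturday.
1854: Sunday (+1)
1855: Monday (+1)
1856: Tuesday (+1)
January 15 falls on a Tuesday in 1856.

1856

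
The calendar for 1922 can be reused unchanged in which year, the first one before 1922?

1911

Two years share a calendar iff Jan 1 falls on the same weekday and both are leap or both are common. 1922: Jan 1 is Sunday, common year.
1921: Jan 1 Saturday, common
1920: Jan 1 Thursday, leap
1919: Jan 1 Wednesday, common
1918: Jan 1 Tuesday, common
1917: Jan 1 Monday, common
1916: Jan 1 Saturday, leap
1915: Jan 1 Friday, common
1914: Jan 1 Thursday, common
1913: Jan 1 Wednesday, common
1912: Jan 1 Monday, leap
1911: Jan 1 Sunday, common
1911 matches on both conditions.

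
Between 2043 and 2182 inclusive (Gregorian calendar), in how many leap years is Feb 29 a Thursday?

5

Leap years in 2043–2182: 34 of them.
Feb 29 weekday advances by 5 (mod 7) from one leap year to the next four years later (or differs when a century non-leap intervenes).
Leap-day weekdays: 2044:Mon 2048:Sat 2052:Thu✓ 2056:Tue 2060:Sun 2064:Fri 2068:Wed 2072:Mon 2076:Sat 2080:Thu✓ 2084:Tue 2088:Sun 2092:Fri …(8 more)… 2132:Fri 2136:Wed 2140:Mon 2144:Sat 2148:Thu✓ 2152:Tue 2156:Sun 2160:Fri 2164:Wed 2168:Mon 2172:Sat 2176:Thu✓ 2180:Tue
Thursday: 2052, 2080, 2120, 2148, 2176 → 5.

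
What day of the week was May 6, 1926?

January 1, 1926 is a Friday.
May 6 is day 126 of the year, i.e. 125 days after Jan 1.
125 mod 7 = 6, so advance 6 weekdays from Friday: Thursday.

Thursday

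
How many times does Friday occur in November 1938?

4

November 1938 has 30 days and begins on Tuesday.
The first Friday is November 4.
Fridays fall on 4, 11, 18, 25 — that's 4.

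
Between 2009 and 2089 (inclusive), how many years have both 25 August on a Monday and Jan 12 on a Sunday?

9

Check each year's weekday for 25 August and Jan 12:
  2009: Tue/Mon  2010: Wed/Tue  2011: Thu/Wed  2012: Sat/Thu  2013: Sun/Sat  2014: Mon/Sun ✓  2015: Tue/Mon  2016: Thu/Tue  2017: Fri/Thu  2018: Sat/Fri  2019: Sun/Sat  2020: Tue/Sun  2021: Wed/Tue  2022: Thu/Wed  …(53 more)…  2076: Tue/Sun  2077: Wed/Tue  2078: Thu/Wed  2079: Fri/Thu  2080: Sun/Fri  2081: Mon/Sun ✓  2082: Tue/Mon  2083: Wed/Tue  2084: Fri/Wed  2085: Sat/Fri  2086: Sun/Sat  2087: Mon/Sun ✓  2088: Wed/Mon  2089: Thu/Wed
Both conditions hold in: 2014, 2025, 2031, 2042, 2053, 2059, 2070, 2081, 2087 — 9.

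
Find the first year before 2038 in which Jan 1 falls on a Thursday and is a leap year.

2032

Jan 1 advances by 2 weekdays after a leap year and by 1 after a common year.
2038: Jan 1 is Friday.
2037: Thursday
2036: Tuesday (leap)
2035: Monday
2034: Sunday
2033: Saturday
2032: Thursday (leap)
2032 begins on a Thursday and is a leap year.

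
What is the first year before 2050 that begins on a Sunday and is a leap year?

Jan 1 advances by 2 weekdays after a leap year and by 1 after a common year.
2050: Jan 1 is Saturday.
2049: Friday
2048: Wednesday (leap)
2047: Tuesday
2046: Monday
2045: Sunday
2044: Friday (leap)
2043: Thursday
2042: Wednesday
2041: Tuesday
2040: Sunday (leap)
2040 begins on a Sunday and is a leap year.

2040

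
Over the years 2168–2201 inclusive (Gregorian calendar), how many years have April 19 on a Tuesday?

Track April 19's weekday year by year (advancing +1, or +2 across a Feb 29):
  2168: Tue ✓  2169: Wed (+1)  2170: Thu (+1)  2171: Fri (+1)  2172: Sun (+2)
  2173: Mon (+1)  2174: Tue (+1) ✓  2175: Wed (+1)  2176: Fri (+2)  2177: Sat (+1)
  2178: Sun (+1)  2179: Mon (+1)  2180: Wed (+2)  2181: Thu (+1)  … (6 more years) …
  2188: Sat (+2)  2189: Sun (+1)  2190: Mon (+1)  2191: Tue (+1) ✓  2192: Thu (+2)
  2193: Fri (+1)  2194: Sat (+1)  2195: Sun (+1)  2196: Tue (+2) ✓  2197: Wed (+1)
  2198: Thu (+1)  2199: Fri (+1)  2200: Sat (+1)  2201: Sun (+1)
Tuesday years: 2168, 2174, 2185, 2191, 2196 — 5 in total.

5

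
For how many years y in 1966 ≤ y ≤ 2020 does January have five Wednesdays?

January has 31 days; it has five Wednesdays when Wednesday falls among the first (month-length − 28) days — i.e. when January 1 is one of Wednesday/Tuesday/Monday.
January 1 by year: 1966:Sat 1967:Sun 1968:Mon✓ 1969:Wed✓ 1970:Thu 1971:Fri 1972:Sat 1973:Mon✓ 1974:Tue✓ 1975:Wed✓ 1976:Thu 1977:Sat 1978:Sun 1979:Mon✓ 1980:Tue✓ …(25 more)… 2006:Sun 2007:Mon✓ 2008:Tue✓ 2009:Thu 2010:Fri 2011:Sat 2012:Sun 2013:Tue✓ 2014:Wed✓ 2015:Thu 2016:Fri 2017:Sun 2018:Mon✓ 2019:Tue✓ 2020:Wed✓
Years with five Wednesdays: 1968, 1969, 1973, 1974, 1975, 1979, 1980, 1985, 1986, 1990, 1991, 1992, 1996, 1997, 2001, 2002, 2003, 2007, 2008, 2013, 2014, 2018, 2019, 2020 → 24.

24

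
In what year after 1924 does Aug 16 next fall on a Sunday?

From one year to the next, a fixed date's weekday advances by 1, or by 2 when a Feb 29 lies between the two dates.
1924: August 16 is Saturday.
1925: Sunday (+1)
Aug 16 falls on a Sunday in 1925.

1925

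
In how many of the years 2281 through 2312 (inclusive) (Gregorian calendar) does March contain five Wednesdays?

14

March has 31 days; it has five Wednesdays when Wednesday falls among the first (month-length − 28) days — i.e. when March 1 is one of Wednesday/Tuesday/Monday.
March 1 by year: 2281:Tue✓ 2282:Wed✓ 2283:Thu 2284:Sat 2285:Sun 2286:Mon✓ 2287:Tue✓ 2288:Thu 2289:Fri 2290:Sat 2291:Sun 2292:Tue✓ 2293:Wed✓ 2294:Thu 2295:Fri 2296:Sun 2297:Mon✓ 2298:Tue✓ 2299:Wed✓ 2300:Thu 2301:Fri 2302:Sat 2303:Sun 2304:Tue✓ 2305:Wed✓ 2306:Thu 2307:Fri 2308:Sun 2309:Mon✓ 2310:Tue✓ 2311:Wed✓ 2312:Fri
Years with five Wednesdays: 2281, 2282, 2286, 2287, 2292, 2293, 2297, 2298, 2299, 2304, 2305, 2309, 2310, 2311 → 14.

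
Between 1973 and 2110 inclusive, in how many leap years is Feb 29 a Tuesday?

Leap years in 1973–2110: 33 of them.
Feb 29 weekday advances by 5 (mod 7) from one leap year to the next four years later (or differs when a century non-leap intervenes).
Leap-day weekdays: 1976:Sun 1980:Fri 1984:Wed 1988:Mon 1992:Sat 1996:Thu 2000:Tue✓ 2004:Sun 2008:Fri 2012:Wed 2016:Mon 2020:Sat 2024:Thu …(7 more)… 2056:Tue✓ 2060:Sun 2064:Fri 2068:Wed 2072:Mon 2076:Sat 2080:Thu 2084:Tue✓ 2088:Sun 2092:Fri 2096:Wed 2104:Fri 2108:Wed
Tuesday: 2000, 2028, 2056, 2084 → 4.

4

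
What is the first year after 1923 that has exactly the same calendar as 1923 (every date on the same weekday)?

Two years share a calendar iff Jan 1 falls on the same weekday and both are leap or both are common. 1923: Jan 1 is Monday, common year.
1924: Jan 1 Tuesday, leap
1925: Jan 1 Thursday, common
1926: Jan 1 Friday, common
1927: Jan 1 Saturday, common
1928: Jan 1 Sunday, leap
1929: Jan 1 Tuesday, common
1930: Jan 1 Wednesday, common
1931: Jan 1 Thursday, common
1932: Jan 1 Friday, leap
1933: Jan 1 Sunday, common
1934: Jan 1 Monday, common
1934 matches on both conditions.

1934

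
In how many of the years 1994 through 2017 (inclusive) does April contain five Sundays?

April has 30 days; it has five Sundays when Sunday falls among the first (month-length − 28) days — i.e. when April 1 is one of Sunday/Saturday.
April 1 by year: 1994:Fri 1995:Sat✓ 1996:Mon 1997:Tue 1998:Wed 1999:Thu 2000:Sat✓ 2001:Sun✓ 2002:Mon 2003:Tue 2004:Thu 2005:Fri 2006:Sat✓ 2007:Sun✓ 2008:Tue 2009:Wed 2010:Thu 2011:Fri 2012:Sun✓ 2013:Mon 2014:Tue 2015:Wed 2016:Fri 2017:Sat✓
Years with five Sundays: 1995, 2000, 2001, 2006, 2007, 2012, 2017 → 7.

7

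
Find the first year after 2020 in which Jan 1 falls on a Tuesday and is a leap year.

Jan 1 advances by 2 weekdays after a leap year and by 1 after a common year.
2020: Jan 1 is Wednesday (leap).
2021: Friday
2022: Saturday
2023: Sunday
2024: Monday (leap)
2025: Wednesday
2026: Thursday
2027: Friday
2028: Saturday (leap)
2029: Monday
2030: Tuesday
2031: Wednesday
2032: Thursday (leap)
2033: Saturday
2034: Sunday
2035: Monday
2036: Tuesday (leap)
2036 begins on a Tuesday and is a leap year.

2036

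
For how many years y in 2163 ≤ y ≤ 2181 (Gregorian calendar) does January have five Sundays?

9

January has 31 days; it has five Sundays when Sunday falls among the first (month-length − 28) days — i.e. when January 1 is one of Sunday/Saturday/Friday.
January 1 by year: 2163:Sat✓ 2164:Sun✓ 2165:Tue 2166:Wed 2167:Thu 2168:Fri✓ 2169:Sun✓ 2170:Mon 2171:Tue 2172:Wed 2173:Fri✓ 2174:Sat✓ 2175:Sun✓ 2176:Mon 2177:Wed 2178:Thu 2179:Fri✓ 2180:Sat✓ 2181:Mon
Years with five Sundays: 2163, 2164, 2168, 2169, 2173, 2174, 2175, 2179, 2180 → 9.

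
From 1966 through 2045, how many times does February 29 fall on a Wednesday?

Leap years in 1966–2045: 20 of them.
Feb 29 weekday advances by 5 (mod 7) from one leap year to the next four years later (or differs when a century non-leap intervenes).
Leap-day weekdays: 1968:Thu 1972:Tue 1976:Sun 1980:Fri 1984:Wed✓ 1988:Mon 1992:Sat 1996:Thu 2000:Tue 2004:Sun 2008:Fri 2012:Wed✓ 2016:Mon 2020:Sat 2024:Thu 2028:Tue 2032:Sun 2036:Fri 2040:Wed✓ 2044:Mon
Wednesday: 1984, 2012, 2040 → 3.

3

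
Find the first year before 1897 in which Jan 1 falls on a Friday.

1892

Jan 1 advances by 2 weekdays after a leap year and by 1 after a common year.
1897: Jan 1 is Friday.
1896: Wednesday (leap)
1895: Tuesday
1894: Monday
1893: Sunday
1892: Friday (leap)
1892 begins on a Friday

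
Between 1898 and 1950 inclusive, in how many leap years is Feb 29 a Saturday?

2

Leap years in 1898–1950: 12 of them.
Feb 29 weekday advances by 5 (mod 7) from one leap year to the next four years later (or differs when a century non-leap intervenes).
Leap-day weekdays: 1904:Mon 1908:Sat✓ 1912:Thu 1916:Tue 1920:Sun 1924:Fri 1928:Wed 1932:Mon 1936:Sat✓ 1940:Thu 1944:Tue 1948:Sun
Saturday: 1908, 1936 → 2.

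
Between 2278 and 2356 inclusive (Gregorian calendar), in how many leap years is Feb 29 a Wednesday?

3

Leap years in 2278–2356: 19 of them.
Feb 29 weekday advances by 5 (mod 7) from one leap year to the next four years later (or differs when a century non-leap intervenes).
Leap-day weekdays: 2280:Sun 2284:Fri 2288:Wed✓ 2292:Mon 2296:Sat 2304:Mon 2308:Sat 2312:Thu 2316:Tue 2320:Sun 2324:Fri 2328:Wed✓ 2332:Mon 2336:Sat 2340:Thu 2344:Tue 2348:Sun 2352:Fri 2356:Wed✓
Wednesday: 2288, 2328, 2356 → 3.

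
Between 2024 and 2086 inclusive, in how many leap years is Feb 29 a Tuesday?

3

Leap years in 2024–2086: 16 of them.
Feb 29 weekday advances by 5 (mod 7) from one leap year to the next four years later (or differs when a century non-leap intervenes).
Leap-day weekdays: 2024:Thu 2028:Tue✓ 2032:Sun 2036:Fri 2040:Wed 2044:Mon 2048:Sat 2052:Thu 2056:Tue✓ 2060:Sun 2064:Fri 2068:Wed 2072:Mon 2076:Sat 2080:Thu 2084:Tue✓
Tuesday: 2028, 2056, 2084 → 3.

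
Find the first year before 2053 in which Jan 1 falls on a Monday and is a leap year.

2052

Jan 1 advances by 2 weekdays after a leap year and by 1 after a common year.
2053: Jan 1 is Wednesday.
2052: Monday (leap)
2052 begins on a Monday and is a leap year.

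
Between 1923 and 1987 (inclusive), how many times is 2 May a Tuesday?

8

Track 2 May's weekday year by year (advancing +1, or +2 across a Feb 29):
  1923: Wed  1924: Fri (+2)  1925: Sat (+1)  1926: Sun (+1)  1927: Mon (+1)
  1928: Wed (+2)  1929: Thu (+1)  1930: Fri (+1)  1931: Sat (+1)  1932: Mon (+2)
  1933: Tue (+1) ✓  1934: Wed (+1)  1935: Thu (+1)  1936: Sat (+2)  … (37 more years) …
  1974: Thu (+1)  1975: Fri (+1)  1976: Sun (+2)  1977: Mon (+1)  1978: Tue (+1) ✓
  1979: Wed (+1)  1980: Fri (+2)  1981: Sat (+1)  1982: Sun (+1)  1983: Mon (+1)
  1984: Wed (+2)  1985: Thu (+1)  1986: Fri (+1)  1987: Sat (+1)
Tuesday years: 1933, 1939, 1944, 1950, 1961, 1967, 1972, 1978 — 8 in total.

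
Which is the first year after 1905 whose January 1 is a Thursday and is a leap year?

Jan 1 advances by 2 weekdays after a leap year and by 1 after a common year.
1905: Jan 1 is Sunday.
1906: Monday
1907: Tuesday
1908: Wednesday (leap)
1909: Friday
1910: Saturday
1911: Sunday
1912: Monday (leap)
1913: Wednesday
1914: Thursday
1915: Friday
1916: Saturday (leap)
1917: Monday
1918: Tuesday
1919: Wednesday
1920: Thursday (leap)
1920 begins on a Thursday and is a leap year.

1920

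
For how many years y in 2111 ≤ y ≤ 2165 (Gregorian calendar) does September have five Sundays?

September has 30 days; it has five Sundays when Sunday falls among the first (month-length − 28) days — i.e. when September 1 is one of Sunday/Saturday.
September 1 by year: 2111:Tue 2112:Thu 2113:Fri 2114:Sat✓ 2115:Sun✓ 2116:Tue 2117:Wed 2118:Thu 2119:Fri 2120:Sun✓ 2121:Mon 2122:Tue 2123:Wed 2124:Fri 2125:Sat✓ …(25 more)… 2151:Wed 2152:Fri 2153:Sat✓ 2154:Sun✓ 2155:Mon 2156:Wed 2157:Thu 2158:Fri 2159:Sat✓ 2160:Mon 2161:Tue 2162:Wed 2163:Thu 2164:Sat✓ 2165:Sun✓
Years with five Sundays: 2114, 2115, 2120, 2125, 2126, 2131, 2136, 2137, 2142, 2143, 2148, 2153, 2154, 2159, 2164, 2165 → 16.

16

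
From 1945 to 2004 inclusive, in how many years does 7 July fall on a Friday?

Track 7 July's weekday year by year (advancing +1, or +2 across a Feb 29):
  1945: Sat  1946: Sun (+1)  1947: Mon (+1)  1948: Wed (+2)  1949: Thu (+1)
  1950: Fri (+1) ✓  1951: Sat (+1)  1952: Mon (+2)  1953: Tue (+1)  1954: Wed (+1)
  1955: Thu (+1)  1956: Sat (+2)  1957: Sun (+1)  1958: Mon (+1)  … (32 more years) …
  1991: Sun (+1)  1992: Tue (+2)  1993: Wed (+1)  1994: Thu (+1)  1995: Fri (+1) ✓
  1996: Sun (+2)  1997: Mon (+1)  1998: Tue (+1)  1999: Wed (+1)  2000: Fri (+2) ✓
  2001: Sat (+1)  2002: Sun (+1)  2003: Mon (+1)  2004: Wed (+2)
Friday years: 1950, 1961, 1967, 1972, 1978, 1989, 1995, 2000 — 8 in total.

8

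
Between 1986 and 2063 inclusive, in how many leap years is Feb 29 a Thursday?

3

Leap years in 1986–2063: 19 of them.
Feb 29 weekday advances by 5 (mod 7) from one leap year to the next four years later (or differs when a century non-leap intervenes).
Leap-day weekdays: 1988:Mon 1992:Sat 1996:Thu✓ 2000:Tue 2004:Sun 2008:Fri 2012:Wed 2016:Mon 2020:Sat 2024:Thu✓ 2028:Tue 2032:Sun 2036:Fri 2040:Wed 2044:Mon 2048:Sat 2052:Thu✓ 2056:Tue 2060:Sun
Thursday: 1996, 2024, 2052 → 3.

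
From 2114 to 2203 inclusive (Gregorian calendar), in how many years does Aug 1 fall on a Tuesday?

12

Track Aug 1's weekday year by year (advancing +1, or +2 across a Feb 29):
  2114: Wed  2115: Thu (+1)  2116: Sat (+2)  2117: Sun (+1)  2118: Mon (+1)
  2119: Tue (+1) ✓  2120: Thu (+2)  2121: Fri (+1)  2122: Sat (+1)  2123: Sun (+1)
  2124: Tue (+2) ✓  2125: Wed (+1)  2126: Thu (+1)  2127: Fri (+1)  … (62 more years) …
  2190: Sun (+1)  2191: Mon (+1)  2192: Wed (+2)  2193: Thu (+1)  2194: Fri (+1)
  2195: Sat (+1)  2196: Mon (+2)  2197: Tue (+1) ✓  2198: Wed (+1)  2199: Thu (+1)
  2200: Fri (+1)  2201: Sat (+1)  2202: Sun (+1)  2203: Mon (+1)
Tuesday years: 2119, 2124, 2130, 2141, 2147, 2152, 2158, 2169, 2175, 2180, 2186, 2197 — 12 in total.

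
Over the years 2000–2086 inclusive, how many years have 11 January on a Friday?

13

Track 11 January's weekday year by year (advancing +1, or +2 across a Feb 29):
  2000: Tue  2001: Thu (+2)  2002: Fri (+1) ✓  2003: Sat (+1)  2004: Sun (+1)
  2005: Tue (+2)  2006: Wed (+1)  2007: Thu (+1)  2008: Fri (+1) ✓  2009: Sun (+2)
  2010: Mon (+1)  2011: Tue (+1)  2012: Wed (+1)  2013: Fri (+2) ✓  … (59 more years) …
  2073: Wed (+2)  2074: Thu (+1)  2075: Fri (+1) ✓  2076: Sat (+1)  2077: Mon (+2)
  2078: Tue (+1)  2079: Wed (+1)  2080: Thu (+1)  2081: Sat (+2)  2082: Sun (+1)
  2083: Mon (+1)  2084: Tue (+1)  2085: Thu (+2)  2086: Fri (+1) ✓
Friday years: 2002, 2008, 2013, 2019, 2030, 2036, 2041, 2047, 2058, 2064, 2069, 2075, 2086 — 13 in total.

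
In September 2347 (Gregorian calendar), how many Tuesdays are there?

5

September 2347 has 30 days and begins on Monday.
The first Tuesday is September 2.
Tuesdays fall on 2, 9, 16, 23, 30 — that's 5.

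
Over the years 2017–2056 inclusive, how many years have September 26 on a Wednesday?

5

Track September 26's weekday year by year (advancing +1, or +2 across a Feb 29):
  2017: Tue  2018: Wed (+1) ✓  2019: Thu (+1)  2020: Sat (+2)  2021: Sun (+1)
  2022: Mon (+1)  2023: Tue (+1)  2024: Thu (+2)  2025: Fri (+1)  2026: Sat (+1)
  2027: Sun (+1)  2028: Tue (+2)  2029: Wed (+1) ✓  2030: Thu (+1)  … (12 more years) …
  2043: Sat (+1)  2044: Mon (+2)  2045: Tue (+1)  2046: Wed (+1) ✓  2047: Thu (+1)
  2048: Sat (+2)  2049: Sun (+1)  2050: Mon (+1)  2051: Tue (+1)  2052: Thu (+2)
  2053: Fri (+1)  2054: Sat (+1)  2055: Sun (+1)  2056: Tue (+2)
Wednesday years: 2018, 2029, 2035, 2040, 2046 — 5 in total.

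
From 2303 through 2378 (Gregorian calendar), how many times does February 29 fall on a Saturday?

3

Leap years in 2303–2378: 19 of them.
Feb 29 weekday advances by 5 (mod 7) from one leap year to the next four years later (or differs when a century non-leap intervenes).
Leap-day weekdays: 2304:Mon 2308:Sat✓ 2312:Thu 2316:Tue 2320:Sun 2324:Fri 2328:Wed 2332:Mon 2336:Sat✓ 2340:Thu 2344:Tue 2348:Sun 2352:Fri 2356:Wed 2360:Mon 2364:Sat✓ 2368:Thu 2372:Tue 2376:Sun
Saturday: 2308, 2336, 2364 → 3.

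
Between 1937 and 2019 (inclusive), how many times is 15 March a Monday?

Track 15 March's weekday year by year (advancing +1, or +2 across a Feb 29):
  1937: Mon ✓  1938: Tue (+1)  1939: Wed (+1)  1940: Fri (+2)  1941: Sat (+1)
  1942: Sun (+1)  1943: Mon (+1) ✓  1944: Wed (+2)  1945: Thu (+1)  1946: Fri (+1)
  1947: Sat (+1)  1948: Mon (+2) ✓  1949: Tue (+1)  1950: Wed (+1)  … (55 more years) …
  2006: Wed (+1)  2007: Thu (+1)  2008: Sat (+2)  2009: Sun (+1)  2010: Mon (+1) ✓
  2011: Tue (+1)  2012: Thu (+2)  2013: Fri (+1)  2014: Sat (+1)  2015: Sun (+1)
  2016: Tue (+2)  2017: Wed (+1)  2018: Thu (+1)  2019: Fri (+1)
Monday years: 1937, 1943, 1948, 1954, 1965, 1971, 1976, 1982, 1993, 1999, 2004, 2010 — 12 in total.

12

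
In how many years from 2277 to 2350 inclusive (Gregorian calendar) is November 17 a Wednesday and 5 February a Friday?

Check each year's weekday for November 17 and 5 February:
  2277: Sat/Mon  2278: Sun/Tue  2279: Mon/Wed  2280: Wed/Thu  2281: Thu/Sat  2282: Fri/Sun  2283: Sat/Mon  2284: Mon/Tue  2285: Tue/Thu  2286: Wed/Fri ✓  2287: Thu/Sat  2288: Sat/Sun  2289: Sun/Tue  2290: Mon/Wed  …(46 more)…  2337: Wed/Fri ✓  2338: Thu/Sat  2339: Fri/Sun  2340: Sun/Mon  2341: Mon/Wed  2342: Tue/Thu  2343: Wed/Fri ✓  2344: Fri/Sat  2345: Sat/Mon  2346: Sun/Tue  2347: Mon/Wed  2348: Wed/Thu  2349: Thu/Sat  2350: Fri/Sun
Both conditions hold in: 2286, 2297, 2309, 2315, 2326, 2337, 2343 — 7.

7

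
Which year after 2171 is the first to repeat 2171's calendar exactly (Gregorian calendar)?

2182

Two years share a calendar iff Jan 1 falls on the same weekday and both are leap or both are common. 2171: Jan 1 is Tuesday, common year.
2172: Jan 1 Wednesday, leap
2173: Jan 1 Friday, common
2174: Jan 1 Saturday, common
2175: Jan 1 Sunday, common
2176: Jan 1 Monday, leap
2177: Jan 1 Wednesday, common
2178: Jan 1 Thursday, common
2179: Jan 1 Friday, common
2180: Jan 1 Saturday, leap
2181: Jan 1 Monday, common
2182: Jan 1 Tuesday, common
2182 matches on both conditions.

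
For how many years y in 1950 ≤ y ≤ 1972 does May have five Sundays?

10

May has 31 days; it has five Sundays when Sunday falls among the first (month-length − 28) days — i.e. when May 1 is one of Sunday/Saturday/Friday.
May 1 by year: 1950:Mon 1951:Tue 1952:Thu 1953:Fri✓ 1954:Sat✓ 1955:Sun✓ 1956:Tue 1957:Wed 1958:Thu 1959:Fri✓ 1960:Sun✓ 1961:Mon 1962:Tue 1963:Wed 1964:Fri✓ 1965:Sat✓ 1966:Sun✓ 1967:Mon 1968:Wed 1969:Thu 1970:Fri✓ 1971:Sat✓ 1972:Mon
Years with five Sundays: 1953, 1954, 1955, 1959, 1960, 1964, 1965, 1966, 1970, 1971 → 10.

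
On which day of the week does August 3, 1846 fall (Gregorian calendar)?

Monday

January 1, 1846 is a Thursday.
August 3 is day 215 of the year, i.e. 214 days after Jan 1.
214 mod 7 = 4, so advance 4 weekdays from Thursday: Monday.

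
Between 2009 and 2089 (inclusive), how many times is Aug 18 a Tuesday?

12

Track Aug 18's weekday year by year (advancing +1, or +2 across a Feb 29):
  2009: Tue ✓  2010: Wed (+1)  2011: Thu (+1)  2012: Sat (+2)  2013: Sun (+1)
  2014: Mon (+1)  2015: Tue (+1) ✓  2016: Thu (+2)  2017: Fri (+1)  2018: Sat (+1)
  2019: Sun (+1)  2020: Tue (+2) ✓  2021: Wed (+1)  2022: Thu (+1)  … (53 more years) …
  2076: Tue (+2) ✓  2077: Wed (+1)  2078: Thu (+1)  2079: Fri (+1)  2080: Sun (+2)
  2081: Mon (+1)  2082: Tue (+1) ✓  2083: Wed (+1)  2084: Fri (+2)  2085: Sat (+1)
  2086: Sun (+1)  2087: Mon (+1)  2088: Wed (+2)  2089: Thu (+1)
Tuesday years: 2009, 2015, 2020, 2026, 2037, 2043, 2048, 2054, 2065, 2071, 2076, 2082 — 12 in total.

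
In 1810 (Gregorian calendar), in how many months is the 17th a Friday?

Check the 17th of each month of 1810: Jan 17: Wed, Feb 17: Sat, Mar 17: Sat, Apr 17: Tue, May 17: Thu, Jun 17: Sun, Jul 17: Tue, Aug 17: Fri, Sep 17: Mon, Oct 17: Wed, Nov 17: Sat, Dec 17: Mon.
Friday occurs in August — 1 month.

1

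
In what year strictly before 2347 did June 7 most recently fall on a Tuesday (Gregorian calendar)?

From one year to the next, a fixed date's weekday advances by 1, or by 2 when a Feb 29 lies between the two dates.
2347: June 7 is Saturday.
2346: Friday (−1)
2345: Thursday (−1)
2344: Wednesday (−1)
2343: Monday (−2)
2342: Sunday (−1)
2341: Saturday (−1)
2340: Friday (−1)
2339: Wednesday (−2)
2338: Tuesday (−1)
June 7 falls on a Tuesday in 2338.

2338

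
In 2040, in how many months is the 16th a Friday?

Check the 16th of each month of 2040: Jan 16: Mon, Feb 16: Thu, Mar 16: Fri, Apr 16: Mon, May 16: Wed, Jun 16: Sat, Jul 16: Mon, Aug 16: Thu, Sep 16: Sun, Oct 16: Tue, Nov 16: Fri, Dec 16: Sun.
Friday occurs in March, November — 2 months.

2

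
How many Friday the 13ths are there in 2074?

2

Check the 13th of each month of 2074: Jan 13: Sat, Feb 13: Tue, Mar 13: Tue, Apr 13: Fri, May 13: Sun, Jun 13: Wed, Jul 13: Fri, Aug 13: Mon, Sep 13: Thu, Oct 13: Sat, Nov 13: Tue, Dec 13: Thu.
Friday occurs in April, July — 2 months.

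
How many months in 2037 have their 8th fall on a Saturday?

Check the 8th of each month of 2037: Jan 8: Thu, Feb 8: Sun, Mar 8: Sun, Apr 8: Wed, May 8: Fri, Jun 8: Mon, Jul 8: Wed, Aug 8: Sat, Sep 8: Tue, Oct 8: Thu, Nov 8: Sun, Dec 8: Tue.
Saturday occurs in August — 1 month.

1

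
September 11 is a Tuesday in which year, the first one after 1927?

1928

From one year to the next, a fixed date's weekday advances by 1, or by 2 when a Feb 29 lies between the two dates.
1927: September 11 is Sunday.
1928: Tuesday (+2)
September 11 falls on a Tuesday in 1928.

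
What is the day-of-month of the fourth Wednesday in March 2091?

March 1, 2091 is a Thursday, so the first Wednesday is the 7th.
The fourth Wednesday is 7 + 21 = 28.

28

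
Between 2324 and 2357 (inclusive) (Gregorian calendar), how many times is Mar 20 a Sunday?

5

Track Mar 20's weekday year by year (advancing +1, or +2 across a Feb 29):
  2324: Thu  2325: Fri (+1)  2326: Sat (+1)  2327: Sun (+1) ✓  2328: Tue (+2)
  2329: Wed (+1)  2330: Thu (+1)  2331: Fri (+1)  2332: Sun (+2) ✓  2333: Mon (+1)
  2334: Tue (+1)  2335: Wed (+1)  2336: Fri (+2)  2337: Sat (+1)  … (6 more years) …
  2344: Mon (+2)  2345: Tue (+1)  2346: Wed (+1)  2347: Thu (+1)  2348: Sat (+2)
  2349: Sun (+1) ✓  2350: Mon (+1)  2351: Tue (+1)  2352: Thu (+2)  2353: Fri (+1)
  2354: Sat (+1)  2355: Sun (+1) ✓  2356: Tue (+2)  2357: Wed (+1)
Sunday years: 2327, 2332, 2338, 2349, 2355 — 5 in total.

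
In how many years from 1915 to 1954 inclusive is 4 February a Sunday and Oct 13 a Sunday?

1

Check each year's weekday for 4 February and Oct 13:
  1915: Thu/Wed  1916: Fri/Fri  1917: Sun/Sat  1918: Mon/Sun  1919: Tue/Mon  1920: Wed/Wed  1921: Fri/Thu  1922: Sat/Fri  1923: Sun/Sat  1924: Mon/Mon  1925: Wed/Tue  1926: Thu/Wed  1927: Fri/Thu  1928: Sat/Sat  …(12 more)…  1941: Tue/Mon  1942: Wed/Tue  1943: Thu/Wed  1944: Fri/Fri  1945: Sun/Sat  1946: Mon/Sun  1947: Tue/Mon  1948: Wed/Wed  1949: Fri/Thu  1950: Sat/Fri  1951: Sun/Sat  1952: Mon/Mon  1953: Wed/Tue  1954: Thu/Wed
Both conditions hold in: 1940 — 1.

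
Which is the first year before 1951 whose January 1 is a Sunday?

Jan 1 advances by 2 weekdays after a leap year and by 1 after a common year.
1951: Jan 1 is Monday.
1950: Sunday
1950 begins on a Sunday

1950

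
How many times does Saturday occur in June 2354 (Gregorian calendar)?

June 2354 has 30 days and begins on Tuesday.
The first Saturday is June 5.
Saturdays fall on 5, 12, 19, 26 — that's 4.

4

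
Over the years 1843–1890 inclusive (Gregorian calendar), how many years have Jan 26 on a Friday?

Track Jan 26's weekday year by year (advancing +1, or +2 across a Feb 29):
  1843: Thu  1844: Fri (+1) ✓  1845: Sun (+2)  1846: Mon (+1)  1847: Tue (+1)
  1848: Wed (+1)  1849: Fri (+2) ✓  1850: Sat (+1)  1851: Sun (+1)  1852: Mon (+1)
  1853: Wed (+2)  1854: Thu (+1)  1855: Fri (+1) ✓  1856: Sat (+1)  … (20 more years) …
  1877: Fri (+2) ✓  1878: Sat (+1)  1879: Sun (+1)  1880: Mon (+1)  1881: Wed (+2)
  1882: Thu (+1)  1883: Fri (+1) ✓  1884: Sat (+1)  1885: Mon (+2)  1886: Tue (+1)
  1887: Wed (+1)  1888: Thu (+1)  1889: Sat (+2)  1890: Sun (+1)
Friday years: 1844, 1849, 1855, 1866, 1872, 1877, 1883 — 7 in total.

7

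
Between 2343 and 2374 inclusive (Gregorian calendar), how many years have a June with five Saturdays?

June has 30 days; it has five Saturdays when Saturday falls among the first (month-length − 28) days — i.e. when June 1 is one of Saturday/Friday.
June 1 by year: 2343:Tue 2344:Thu 2345:Fri✓ 2346:Sat✓ 2347:Sun 2348:Tue 2349:Wed 2350:Thu 2351:Fri✓ 2352:Sun 2353:Mon 2354:Tue 2355:Wed 2356:Fri✓ 2357:Sat✓ 2358:Sun 2359:Mon 2360:Wed 2361:Thu 2362:Fri✓ 2363:Sat✓ 2364:Mon 2365:Tue 2366:Wed 2367:Thu 2368:Sat✓ 2369:Sun 2370:Mon 2371:Tue 2372:Thu 2373:Fri✓ 2374:Sat✓
Years with five Saturdays: 2345, 2346, 2351, 2356, 2357, 2362, 2363, 2368, 2373, 2374 → 10.

10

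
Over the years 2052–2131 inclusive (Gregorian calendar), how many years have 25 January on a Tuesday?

Track 25 January's weekday year by year (advancing +1, or +2 across a Feb 29):
  2052: Thu  2053: Sat (+2)  2054: Sun (+1)  2055: Mon (+1)  2056: Tue (+1) ✓
  2057: Thu (+2)  2058: Fri (+1)  2059: Sat (+1)  2060: Sun (+1)  2061: Tue (+2) ✓
  2062: Wed (+1)  2063: Thu (+1)  2064: Fri (+1)  2065: Sun (+2)  … (52 more years) …
  2118: Tue (+1) ✓  2119: Wed (+1)  2120: Thu (+1)  2121: Sat (+2)  2122: Sun (+1)
  2123: Mon (+1)  2124: Tue (+1) ✓  2125: Thu (+2)  2126: Fri (+1)  2127: Sat (+1)
  2128: Sun (+1)  2129: Tue (+2) ✓  2130: Wed (+1)  2131: Thu (+1)
Tuesday years: 2056, 2061, 2067, 2078, 2084, 2089, 2095, 2101, 2107, 2118, 2124, 2129 — 12 in total.

12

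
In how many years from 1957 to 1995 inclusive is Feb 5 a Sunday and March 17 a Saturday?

Check each year's weekday for Feb 5 and March 17:
  1957: Tue/Sun  1958: Wed/Mon  1959: Thu/Tue  1960: Fri/Thu  1961: Sun/Fri  1962: Mon/Sat  1963: Tue/Sun  1964: Wed/Tue  1965: Fri/Wed  1966: Sat/Thu  1967: Sun/Fri  1968: Mon/Sun  1969: Wed/Mon  1970: Thu/Tue  …(11 more)…  1982: Fri/Wed  1983: Sat/Thu  1984: Sun/Sat ✓  1985: Tue/Sun  1986: Wed/Mon  1987: Thu/Tue  1988: Fri/Thu  1989: Sun/Fri  1990: Mon/Sat  1991: Tue/Sun  1992: Wed/Tue  1993: Fri/Wed  1994: Sat/Thu  1995: Sun/Fri
Both conditions hold in: 1984 — 1.

1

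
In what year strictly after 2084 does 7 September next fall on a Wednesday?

2089

From one year to the next, a fixed date's weekday advances by 1, or by 2 when a Feb 29 lies between the two dates.
2084: September 7 is Thursday.
2085: Friday (+1)
2086: Saturday (+1)
2087: Sunday (+1)
2088: Tuesday (+2)
2089: Wednesday (+1)
7 September falls on a Wednesday in 2089.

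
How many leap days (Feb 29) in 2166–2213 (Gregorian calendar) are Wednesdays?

Leap years in 2166–2213: 11 of them.
Feb 29 weekday advances by 5 (mod 7) from one leap year to the next four years later (or differs when a century non-leap intervenes).
Leap-day weekdays: 2168:Mon 2172:Sat 2176:Thu 2180:Tue 2184:Sun 2188:Fri 2192:Wed✓ 2196:Mon 2204:Wed✓ 2208:Mon 2212:Sat
Wednesday: 2192, 2204 → 2.

2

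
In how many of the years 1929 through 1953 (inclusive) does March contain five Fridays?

March has 31 days; it has five Fridays when Friday falls among the first (month-length − 28) days — i.e. when March 1 is one of Friday/Thursday/Wednesday.
March 1 by year: 1929:Fri✓ 1930:Sat 1931:Sun 1932:Tue 1933:Wed✓ 1934:Thu✓ 1935:Fri✓ 1936:Sun 1937:Mon 1938:Tue 1939:Wed✓ 1940:Fri✓ 1941:Sat 1942:Sun 1943:Mon 1944:Wed✓ 1945:Thu✓ 1946:Fri✓ 1947:Sat 1948:Mon 1949:Tue 1950:Wed✓ 1951:Thu✓ 1952:Sat 1953:Sun
Years with five Fridays: 1929, 1933, 1934, 1935, 1939, 1940, 1944, 1945, 1946, 1950, 1951 → 11.

11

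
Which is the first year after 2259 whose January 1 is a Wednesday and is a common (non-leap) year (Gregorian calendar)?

Jan 1 advances by 2 weekdays after a leap year and by 1 after a common year.
2259: Jan 1 is Saturday.
2260: Sunday (leap)
2261: Tuesday
2262: Wednesday
2262 begins on a Wednesday and is a common year.

2262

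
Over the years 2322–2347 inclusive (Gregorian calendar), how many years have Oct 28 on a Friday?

3

Track Oct 28's weekday year by year (advancing +1, or +2 across a Feb 29):
  2322: Sat  2323: Sun (+1)  2324: Tue (+2)  2325: Wed (+1)  2326: Thu (+1)
  2327: Fri (+1) ✓  2328: Sun (+2)  2329: Mon (+1)  2330: Tue (+1)  2331: Wed (+1)
  2332: Fri (+2) ✓  2333: Sat (+1)  2334: Sun (+1)  2335: Mon (+1)  2336: Wed (+2)
  2337: Thu (+1)  2338: Fri (+1) ✓  2339: Sat (+1)  2340: Mon (+2)  2341: Tue (+1)
  2342: Wed (+1)  2343: Thu (+1)  2344: Sat (+2)  2345: Sun (+1)  2346: Mon (+1)
  2347: Tue (+1)
Friday years: 2327, 2332, 2338 — 3 in total.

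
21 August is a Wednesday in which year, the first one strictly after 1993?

1996

From one year to the next, a fixed date's weekday advances by 1, or by 2 when a Feb 29 lies between the two dates.
1993: August 21 is Saturday.
1994: Sunday (+1)
1995: Monday (+1)
1996: Wednesday (+2)
21 August falls on a Wednesday in 1996.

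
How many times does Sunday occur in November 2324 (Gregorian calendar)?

November 2324 has 30 days and begins on Saturday.
The first Sunday is November 2.
Sundays fall on 2, 9, 16, 23, 30 — that's 5.

5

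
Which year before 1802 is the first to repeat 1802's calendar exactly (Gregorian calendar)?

1790

Two years share a calendar iff Jan 1 falls on the same weekday and both are leap or both are common. 1802: Jan 1 is Friday, common year.
1801: Jan 1 Thursday, common
1800: Jan 1 Wednesday, common
1799: Jan 1 Tuesday, common
1798: Jan 1 Monday, common
1797: Jan 1 Sunday, common
1796: Jan 1 Friday, leap
1795: Jan 1 Thursday, common
1794: Jan 1 Wednesday, common
1793: Jan 1 Tuesday, common
1792: Jan 1 Sunday, leap
1791: Jan 1 Saturday, common
1790: Jan 1 Friday, common
1790 matches on both conditions.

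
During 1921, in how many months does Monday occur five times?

A month of length L has five Mondays iff its first Monday is on day ≤ L−28 (so day 1–3 in a 31-day month, 1–2 in a 30-day month, day 1 in a leap February).
Checking each month of 1921: Jan starts Sat (31d) ✓; Feb starts Tue (28d); Mar starts Tue (31d); Apr starts Fri (30d); May starts Sun (31d) ✓; Jun starts Wed (30d); Jul starts Fri (31d); Aug starts Mon (31d) ✓; Sep starts Thu (30d); Oct starts Sat (31d) ✓; Nov starts Tue (30d); Dec starts Thu (31d).
Five-Monday months: January, May, August, October → 4.

4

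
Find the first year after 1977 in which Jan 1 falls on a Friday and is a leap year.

Jan 1 advances by 2 weekdays after a leap year and by 1 after a common year.
1977: Jan 1 is Saturday.
1978: Sunday
1979: Monday
1980: Tuesday (leap)
1981: Thursday
1982: Friday
1983: Saturday
1984: Sunday (leap)
1985: Tuesday
1986: Wednesday
1987: Thursday
1988: Friday (leap)
1988 begins on a Friday and is a leap year.

1988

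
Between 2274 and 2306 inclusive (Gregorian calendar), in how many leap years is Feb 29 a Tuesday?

1

Leap years in 2274–2306: 7 of them.
Feb 29 weekday advances by 5 (mod 7) from one leap year to the next four years later (or differs when a century non-leap intervenes).
Leap-day weekdays: 2276:Tue✓ 2280:Sun 2284:Fri 2288:Wed 2292:Mon 2296:Sat 2304:Mon
Tuesday: 2276 → 1.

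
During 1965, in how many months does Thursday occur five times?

A month of length L has five Thursdays iff its first Thursday is on day ≤ L−28 (so day 1–3 in a 31-day month, 1–2 in a 30-day month, day 1 in a leap February).
Checking each month of 1965: Jan starts Fri (31d); Feb starts Mon (28d); Mar starts Mon (31d); Apr starts Thu (30d) ✓; May starts Sat (31d); Jun starts Tue (30d); Jul starts Thu (31d) ✓; Aug starts Sun (31d); Sep starts Wed (30d) ✓; Oct starts Fri (31d); Nov starts Mon (30d); Dec starts Wed (31d) ✓.
Five-Thursday months: April, July, September, December → 4.

4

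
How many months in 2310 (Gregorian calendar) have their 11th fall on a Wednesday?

Check the 11th of each month of 2310: Jan 11: Tue, Feb 11: Fri, Mar 11: Fri, Apr 11: Mon, May 11: Wed, Jun 11: Sat, Jul 11: Mon, Aug 11: Thu, Sep 11: Sun, Oct 11: Tue, Nov 11: Fri, Dec 11: Sun.
Wednesday occurs in May — 1 month.

1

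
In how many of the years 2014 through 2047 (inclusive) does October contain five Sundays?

14

October has 31 days; it has five Sundays when Sunday falls among the first (month-length − 28) days — i.e. when October 1 is one of Sunday/Saturday/Friday.
October 1 by year: 2014:Wed 2015:Thu 2016:Sat✓ 2017:Sun✓ 2018:Mon 2019:Tue 2020:Thu 2021:Fri✓ 2022:Sat✓ 2023:Sun✓ 2024:Tue 2025:Wed 2026:Thu 2027:Fri✓ 2028:Sun✓ …(4 more)… 2033:Sat✓ 2034:Sun✓ 2035:Mon 2036:Wed 2037:Thu 2038:Fri✓ 2039:Sat✓ 2040:Mon 2041:Tue 2042:Wed 2043:Thu 2044:Sat✓ 2045:Sun✓ 2046:Mon 2047:Tue
Years with five Sundays: 2016, 2017, 2021, 2022, 2023, 2027, 2028, 2032, 2033, 2034, 2038, 2039, 2044, 2045 → 14.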